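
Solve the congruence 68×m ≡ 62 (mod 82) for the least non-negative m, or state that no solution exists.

gcd(68, 82) = 2, and 2 | 62, so solutions exist.
Divide through by 2: 34×m ≡ 31 (mod 41).
34⁻¹ ≡ 35 (mod 41).
m ≡ 35×31 ≡ 19 (mod 41).
The smallest non-negative solution is m = 19.

19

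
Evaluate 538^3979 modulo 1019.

170

Compute successive squares:
538^1 ≡ 538 (mod 1019)
538^2 ≡ 538^2 = 289444 ≡ 48 (mod 1019)
538^4 ≡ 48^2 = 2304 ≡ 266 (mod 1019)
538^8 ≡ 266^2 = 70756 ≡ 445 (mod 1019)
538^16 ≡ 445^2 = 198025 ≡ 339 (mod 1019)
538^32 ≡ 339^2 = 114921 ≡ 793 (mod 1019)
538^64 ≡ 793^2 = 628849 ≡ 126 (mod 1019)
538^128 ≡ 126^2 = 15876 ≡ 591 (mod 1019)
538^256 ≡ 591^2 = 349281 ≡ 783 (mod 1019)
538^512 ≡ 783^2 = 613089 ≡ 670 (mod 1019)
538^1024 ≡ 670^2 = 448900 ≡ 540 (mod 1019)
538^2048 ≡ 540^2 = 291600 ≡ 166 (mod 1019)
538^3979 = 538^2048 × 538^1024 × 538^512 × 538^256 × 538^128 × 538^8 × 538^2 × 538^1 ≡ 166 × 540 × 670 × 783 × 591 × 445 × 48 × 538 (mod 1019).
Accumulate the product:
166 × 540 = 89640 ≡ 987
987 × 670 = 661290 ≡ 978
978 × 783 = 765774 ≡ 505
505 × 591 = 298455 ≡ 907
907 × 445 = 403615 ≡ 91
91 × 48 = 4368 ≡ 292
292 × 538 = 157096 ≡ 170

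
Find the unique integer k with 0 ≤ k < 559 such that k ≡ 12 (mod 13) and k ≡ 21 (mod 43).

13⁻¹ mod 43: 13·10 ≡ 1 (mod 43), so 13⁻¹ ≡ 10.
k = 12 + 13·((21 − 12)·10 mod 43) = 12 + 13·4 = 64.

64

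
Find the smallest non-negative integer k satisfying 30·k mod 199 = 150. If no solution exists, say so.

5

gcd(30, 199) = 1, so a unique solution mod 199 exists.
30⁻¹ ≡ 73 (mod 199).
k ≡ 73·150 ≡ 5 (mod 199).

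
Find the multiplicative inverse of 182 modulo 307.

307 = 1·182 + 125
182 = 1·125 + 57
125 = 2·57 + 11
57 = 5·11 + 2
11 = 5·2 + 1
2 = 2·1 + 0
gcd(182, 307) = 1, so the inverse exists.
Bézout: 1 = 83·307 − 140·182.
So 182⁻¹ ≡ −140 ≡ 167 (mod 307).

167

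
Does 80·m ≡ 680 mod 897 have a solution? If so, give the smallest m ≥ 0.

gcd(80, 897) = 1, so a unique solution mod 897 exists.
80⁻¹ ≡ 527 (mod 897).
m ≡ 527·680 ≡ 457 (mod 897).

457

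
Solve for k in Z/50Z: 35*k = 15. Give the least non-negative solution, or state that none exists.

gcd(35, 50) = 5, and 5 | 15, so solutions exist.
Divide through by 5: 7*k ≡ 3 (mod 10).
7⁻¹ ≡ 3 (mod 10).
k ≡ 3*3 ≡ 9 (mod 10).
The smallest non-negative solution is k = 9.

9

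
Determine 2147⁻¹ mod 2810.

Run the extended Euclidean algorithm:
2810 = 1·2147 + 663
2147 = 3·663 + 158
663 = 4·158 + 31
158 = 5·31 + 3
31 = 10·3 + 1
3 = 3·1 + 0
gcd(2147, 2810) = 1, so the inverse exists.
Bézout: 1 = 693·2810 − 907·2147.
So 2147⁻¹ ≡ −907 ≡ 1903 (mod 2810).

1903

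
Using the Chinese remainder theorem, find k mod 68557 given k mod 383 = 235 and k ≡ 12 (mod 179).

383⁻¹ mod 179: 383*43 ≡ 1 (mod 179), so 383⁻¹ ≡ 43.
k = 235 + 383*((12 − 235)*43 mod 179) = 235 + 383*77 = 29726.
Check: 29726 mod 383 = 235, 29726 mod 179 = 12. ✓

29726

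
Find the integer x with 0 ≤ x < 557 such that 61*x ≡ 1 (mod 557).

347

557 = 9·61 + 8
61 = 7·8 + 5
8 = 1·5 + 3
5 = 1·3 + 2
3 = 1·2 + 1
2 = 2·1 + 0
gcd(61, 557) = 1, so the inverse exists.
Back-substitute for 1:
1 = 1·3 − 1·2
  = −1·5 + 2·3
  = 2·8 − 3·5
  = −3·61 + 23·8
  = 23·557 − 210·61
So 61⁻¹ ≡ −210 ≡ 347 (mod 557).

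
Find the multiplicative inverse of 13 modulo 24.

13

24 = 1*13 + 11
13 = 1*11 + 2
11 = 5*2 + 1
2 = 2*1 + 0
gcd(13, 24) = 1, so the inverse exists.
Back-substitute for 1:
1 = 1*11 − 5*2
  = −5*13 + 6*11
  = 6*24 − 11*13
So 13⁻¹ ≡ −11 ≡ 13 (mod 24).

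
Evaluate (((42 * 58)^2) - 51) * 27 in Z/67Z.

38

42 * 58 = 2436 ≡ 24 (mod 67)
(24)^2 ≡ 40 (mod 67)
40 - 51 = -11 ≡ 56 (mod 67)
56 * 27 = 1512 ≡ 38 (mod 67)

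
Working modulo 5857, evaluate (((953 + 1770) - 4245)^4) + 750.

953 + 1770 = 2723
2723 - 4245 = -1522 ≡ 4335 (mod 5857)
(4335)^4 ≡ 176 (mod 5857)
176 + 750 = 926

926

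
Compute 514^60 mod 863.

By square-and-multiply:
60 in binary is 111100, i.e. 60 = 32 + 16 + 8 + 4.
514^1 ≡ 514 (mod 863)
514^2 ≡ 514^2 = 264196 ≡ 118 (mod 863)
514^4 ≡ 118^2 = 13924 ≡ 116 (mod 863)
514^8 ≡ 116^2 = 13456 ≡ 511 (mod 863)
514^16 ≡ 511^2 = 261121 ≡ 495 (mod 863)
514^32 ≡ 495^2 = 245025 ≡ 796 (mod 863)
514^60 = 514^32 · 514^16 · 514^8 · 514^4 ≡ 796 · 495 · 511 · 116 (mod 863).
Accumulate the product:
796 · 495 = 394020 ≡ 492
492 · 511 = 251412 ≡ 279
279 · 116 = 32364 ≡ 433

433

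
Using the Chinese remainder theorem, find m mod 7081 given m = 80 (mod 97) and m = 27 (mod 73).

1341

97⁻¹ mod 73: 97·70 ≡ 1 (mod 73), so 97⁻¹ ≡ 70.
m = 80 + 97·((27 − 80)·70 mod 73) = 80 + 97·13 = 1341.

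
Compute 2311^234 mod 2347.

2311^1 ≡ 2311 (mod 2347)
2311^2 ≡ 2311^2 = 5340721 ≡ 1296 (mod 2347)
2311^4 ≡ 1296^2 = 1679616 ≡ 1511 (mod 2347)
2311^8 ≡ 1511^2 = 2283121 ≡ 1837 (mod 2347)
2311^16 ≡ 1837^2 = 3374569 ≡ 1930 (mod 2347)
2311^32 ≡ 1930^2 = 3724900 ≡ 211 (mod 2347)
2311^64 ≡ 211^2 = 44521 ≡ 2275 (mod 2347)
2311^128 ≡ 2275^2 = 5175625 ≡ 490 (mod 2347)
2311^234 = 2311^128 × 2311^64 × 2311^32 × 2311^8 × 2311^2 ≡ 490 × 2275 × 211 × 1837 × 1296 (mod 2347).
Accumulate the product:
490 × 2275 = 1114750 ≡ 2272
2272 × 211 = 479392 ≡ 604
604 × 1837 = 1109548 ≡ 1764
1764 × 1296 = 2286144 ≡ 166

166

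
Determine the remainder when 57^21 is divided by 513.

0

Using repeated squaring:
21 in binary is 10101, i.e. 21 = 16 + 4 + 1.
57^1 ≡ 57 (mod 513)
57^2 ≡ 57^2 = 3249 ≡ 171 (mod 513)
57^4 ≡ 171^2 = 29241 ≡ 0 (mod 513)
57^8 ≡ 0^2 = 0 (mod 513)
57^16 ≡ 0^2 = 0 (mod 513)
57^21 = 57^16 × 57^4 × 57^1 ≡ 0 × 0 × 57 (mod 513).
Accumulate the product:
0 × 0 = 0
0 × 57 = 0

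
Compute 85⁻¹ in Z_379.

272

379 = 4*85 + 39
85 = 2*39 + 7
39 = 5*7 + 4
7 = 1*4 + 3
4 = 1*3 + 1
3 = 3*1 + 0
gcd(85, 379) = 1, so the inverse exists.
Back-substitute for 1:
1 = 1*4 − 1*3
  = −1*7 + 2*4
  = 2*39 − 11*7
  = −11*85 + 24*39
  = 24*379 − 107*85
So 85⁻¹ ≡ −107 ≡ 272 (mod 379).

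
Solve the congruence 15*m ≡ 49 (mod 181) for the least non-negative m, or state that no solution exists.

gcd(15, 181) = 1, so a unique solution mod 181 exists.
15⁻¹ ≡ 169 (mod 181).
m ≡ 169*49 ≡ 136 (mod 181).

136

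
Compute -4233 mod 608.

-4233 = -7×608 + 23, so -4233 ≡ 23 (mod 608).

23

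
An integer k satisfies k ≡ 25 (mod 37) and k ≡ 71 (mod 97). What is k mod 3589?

3466

37⁻¹ mod 97: 37*21 ≡ 1 (mod 97), so 37⁻¹ ≡ 21.
k = 25 + 37*((71 − 25)*21 mod 97) = 25 + 37*93 = 3466.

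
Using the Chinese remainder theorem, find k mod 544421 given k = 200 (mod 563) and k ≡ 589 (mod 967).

563⁻¹ mod 967: 563×371 ≡ 1 (mod 967), so 563⁻¹ ≡ 371.
k = 200 + 563×((589 − 200)×371 mod 967) = 200 + 563×236 = 133068.
Check: 133068 mod 563 = 200, 133068 mod 967 = 589. ✓

133068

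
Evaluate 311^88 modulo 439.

260

311^1 ≡ 311 (mod 439)
311^2 ≡ 311^2 = 96721 ≡ 141 (mod 439)
311^4 ≡ 141^2 = 19881 ≡ 126 (mod 439)
311^8 ≡ 126^2 = 15876 ≡ 72 (mod 439)
311^16 ≡ 72^2 = 5184 ≡ 355 (mod 439)
311^32 ≡ 355^2 = 126025 ≡ 32 (mod 439)
311^64 ≡ 32^2 = 1024 ≡ 146 (mod 439)
311^88 = 311^64 × 311^16 × 311^8 ≡ 146 × 355 × 72 (mod 439).
Accumulate the product:
146 × 355 = 51830 ≡ 28
28 × 72 = 2016 ≡ 260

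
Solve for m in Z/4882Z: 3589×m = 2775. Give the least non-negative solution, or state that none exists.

1561

gcd(3589, 4882) = 1, so a unique solution mod 4882 exists.
3589⁻¹ ≡ 2643 (mod 4882).
m ≡ 2643×2775 ≡ 1561 (mod 4882).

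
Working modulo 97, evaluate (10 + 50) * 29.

10 + 50 = 60
60 * 29 = 1740 ≡ 91 (mod 97)

91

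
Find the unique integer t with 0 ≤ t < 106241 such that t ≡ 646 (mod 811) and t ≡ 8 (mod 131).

811⁻¹ mod 131: 811·21 ≡ 1 (mod 131), so 811⁻¹ ≡ 21.
t = 646 + 811·((8 − 646)·21 mod 131) = 646 + 811·95 = 77691.
Check: 77691 mod 811 = 646, 77691 mod 131 = 8. ✓

77691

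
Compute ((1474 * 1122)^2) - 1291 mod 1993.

208

1474 * 1122 = 1653828 ≡ 1631 (mod 1993)
(1631)^2 ≡ 1499 (mod 1993)
1499 - 1291 = 208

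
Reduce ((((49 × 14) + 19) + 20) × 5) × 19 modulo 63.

49 × 14 = 686 ≡ 56 (mod 63)
56 + 19 = 75 ≡ 12 (mod 63)
12 + 20 = 32
32 × 5 = 160 ≡ 34 (mod 63)
34 × 19 = 646 ≡ 16 (mod 63)

16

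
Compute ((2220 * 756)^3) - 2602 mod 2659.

2220 * 756 = 1678320 ≡ 491 (mod 2659)
(491)^3 ≡ 68 (mod 2659)
68 - 2602 = -2534 ≡ 125 (mod 2659)

125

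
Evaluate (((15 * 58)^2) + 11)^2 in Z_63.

22

15 * 58 = 870 ≡ 51 (mod 63)
(51)^2 ≡ 18 (mod 63)
18 + 11 = 29
(29)^2 ≡ 22 (mod 63)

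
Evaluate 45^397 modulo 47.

30

Using repeated squaring:
397 in binary is 110001101, i.e. 397 = 256 + 128 + 8 + 4 + 1.
45^1 ≡ 45 (mod 47)
45^2 ≡ 45^2 = 2025 ≡ 4 (mod 47)
45^4 ≡ 4^2 = 16 (mod 47)
45^8 ≡ 16^2 = 256 ≡ 21 (mod 47)
45^16 ≡ 21^2 = 441 ≡ 18 (mod 47)
45^32 ≡ 18^2 = 324 ≡ 42 (mod 47)
45^64 ≡ 42^2 = 1764 ≡ 25 (mod 47)
45^128 ≡ 25^2 = 625 ≡ 14 (mod 47)
45^256 ≡ 14^2 = 196 ≡ 8 (mod 47)
45^397 = 45^256 · 45^128 · 45^8 · 45^4 · 45^1 ≡ 8 · 14 · 21 · 16 · 45 (mod 47).
Accumulate the product:
8 · 14 = 112 ≡ 18
18 · 21 = 378 ≡ 2
2 · 16 = 32
32 · 45 = 1440 ≡ 30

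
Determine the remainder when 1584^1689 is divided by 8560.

1584^1 ≡ 1584 (mod 8560)
1584^2 ≡ 1584^2 = 2509056 ≡ 976 (mod 8560)
1584^4 ≡ 976^2 = 952576 ≡ 2416 (mod 8560)
1584^8 ≡ 2416^2 = 5837056 ≡ 7696 (mod 8560)
1584^16 ≡ 7696^2 = 59228416 ≡ 1776 (mod 8560)
1584^32 ≡ 1776^2 = 3154176 ≡ 4096 (mod 8560)
1584^64 ≡ 4096^2 = 16777216 ≡ 8176 (mod 8560)
1584^128 ≡ 8176^2 = 66846976 ≡ 1936 (mod 8560)
1584^256 ≡ 1936^2 = 3748096 ≡ 7376 (mod 8560)
1584^512 ≡ 7376^2 = 54405376 ≡ 6576 (mod 8560)
1584^1024 ≡ 6576^2 = 43243776 ≡ 7216 (mod 8560)
1584^1689 = 1584^1024 * 1584^512 * 1584^128 * 1584^16 * 1584^8 * 1584^1 ≡ 7216 * 6576 * 1936 * 1776 * 7696 * 1584 (mod 8560).
Accumulate the product:
7216 * 6576 = 47452416 ≡ 4336
4336 * 1936 = 8394496 ≡ 5696
5696 * 1776 = 10116096 ≡ 6736
6736 * 7696 = 51840256 ≡ 896
896 * 1584 = 1419264 ≡ 6864

6864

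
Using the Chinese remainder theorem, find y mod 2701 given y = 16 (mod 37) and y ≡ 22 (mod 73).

37⁻¹ mod 73: 37×2 ≡ 1 (mod 73), so 37⁻¹ ≡ 2.
y = 16 + 37×((22 − 16)×2 mod 73) = 16 + 37×12 = 460.

460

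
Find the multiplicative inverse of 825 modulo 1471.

1282

By the extended Euclidean algorithm:
1471 = 1×825 + 646
825 = 1×646 + 179
646 = 3×179 + 109
179 = 1×109 + 70
109 = 1×70 + 39
70 = 1×39 + 31
39 = 1×31 + 8
31 = 3×8 + 7
8 = 1×7 + 1
7 = 7×1 + 0
gcd(825, 1471) = 1, so the inverse exists.
Back-substitute for 1:
1 = 1×8 − 1×7
  = −1×31 + 4×8
  = 4×39 − 5×31
  = −5×70 + 9×39
  = 9×109 − 14×70
  = −14×179 + 23×109
  = 23×646 − 83×179
  = −83×825 + 106×646
  = 106×1471 − 189×825
So 825⁻¹ ≡ −189 ≡ 1282 (mod 1471).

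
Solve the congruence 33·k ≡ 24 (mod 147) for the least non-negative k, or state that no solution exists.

gcd(33, 147) = 3, and 3 | 24, so solutions exist.
Divide through by 3: 11·k = 8 (mod 49).
11⁻¹ ≡ 9 (mod 49).
k ≡ 9·8 ≡ 23 (mod 49).
The smallest non-negative solution is k = 23.

23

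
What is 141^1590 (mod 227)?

Using repeated squaring:
1590 in binary is 11000110110, i.e. 1590 = 1024 + 512 + 32 + 16 + 4 + 2.
141^1 ≡ 141 (mod 227)
141^2 ≡ 141^2 = 19881 ≡ 132 (mod 227)
141^4 ≡ 132^2 = 17424 ≡ 172 (mod 227)
141^8 ≡ 172^2 = 29584 ≡ 74 (mod 227)
141^16 ≡ 74^2 = 5476 ≡ 28 (mod 227)
141^32 ≡ 28^2 = 784 ≡ 103 (mod 227)
141^64 ≡ 103^2 = 10609 ≡ 167 (mod 227)
141^128 ≡ 167^2 = 27889 ≡ 195 (mod 227)
141^256 ≡ 195^2 = 38025 ≡ 116 (mod 227)
141^512 ≡ 116^2 = 13456 ≡ 63 (mod 227)
141^1024 ≡ 63^2 = 3969 ≡ 110 (mod 227)
141^1590 = 141^1024 * 141^512 * 141^32 * 141^16 * 141^4 * 141^2 ≡ 110 * 63 * 103 * 28 * 172 * 132 (mod 227).
Accumulate the product:
110 * 63 = 6930 ≡ 120
120 * 103 = 12360 ≡ 102
102 * 28 = 2856 ≡ 132
132 * 172 = 22704 ≡ 4
4 * 132 = 528 ≡ 74

74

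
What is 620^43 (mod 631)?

558

Using repeated squaring:
620^1 ≡ 620 (mod 631)
620^2 ≡ 620^2 = 384400 ≡ 121 (mod 631)
620^4 ≡ 121^2 = 14641 ≡ 128 (mod 631)
620^8 ≡ 128^2 = 16384 ≡ 609 (mod 631)
620^16 ≡ 609^2 = 370881 ≡ 484 (mod 631)
620^32 ≡ 484^2 = 234256 ≡ 155 (mod 631)
620^43 = 620^32 · 620^8 · 620^2 · 620^1 ≡ 155 · 609 · 121 · 620 (mod 631).
Accumulate the product:
155 · 609 = 94395 ≡ 376
376 · 121 = 45496 ≡ 64
64 · 620 = 39680 ≡ 558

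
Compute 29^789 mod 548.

481

By square-and-multiply:
789 in binary is 1100010101, i.e. 789 = 512 + 256 + 16 + 4 + 1.
29^1 ≡ 29 (mod 548)
29^2 ≡ 29^2 = 841 ≡ 293 (mod 548)
29^4 ≡ 293^2 = 85849 ≡ 361 (mod 548)
29^8 ≡ 361^2 = 130321 ≡ 445 (mod 548)
29^16 ≡ 445^2 = 198025 ≡ 197 (mod 548)
29^32 ≡ 197^2 = 38809 ≡ 449 (mod 548)
29^64 ≡ 449^2 = 201601 ≡ 485 (mod 548)
29^128 ≡ 485^2 = 235225 ≡ 133 (mod 548)
29^256 ≡ 133^2 = 17689 ≡ 153 (mod 548)
29^512 ≡ 153^2 = 23409 ≡ 393 (mod 548)
29^789 = 29^512 · 29^256 · 29^16 · 29^4 · 29^1 ≡ 393 · 153 · 197 · 361 · 29 (mod 548).
Accumulate the product:
393 · 153 = 60129 ≡ 397
397 · 197 = 78209 ≡ 393
393 · 361 = 141873 ≡ 489
489 · 29 = 14181 ≡ 481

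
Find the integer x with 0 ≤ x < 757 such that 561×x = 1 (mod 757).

112

Apply the Euclidean algorithm and back-substitute:
757 = 1*561 + 196
561 = 2*196 + 169
196 = 1*169 + 27
169 = 6*27 + 7
27 = 3*7 + 6
7 = 1*6 + 1
6 = 6*1 + 0
gcd(561, 757) = 1, so the inverse exists.
Back-substitute for 1:
1 = 1*7 − 1*6
  = −1*27 + 4*7
  = 4*169 − 25*27
  = −25*196 + 29*169
  = 29*561 − 83*196
  = −83*757 + 112*561
So 561⁻¹ ≡ 112 (mod 757).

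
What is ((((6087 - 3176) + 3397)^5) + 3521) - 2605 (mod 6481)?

994

6087 - 3176 = 2911
2911 + 3397 = 6308
(6308)^5 ≡ 78 (mod 6481)
78 + 3521 = 3599
3599 - 2605 = 994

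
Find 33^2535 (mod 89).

Compute successive squares:
2535 in binary is 100111100111, i.e. 2535 = 2048 + 256 + 128 + 64 + 32 + 4 + 2 + 1.
33^1 ≡ 33 (mod 89)
33^2 ≡ 33^2 = 1089 ≡ 21 (mod 89)
33^4 ≡ 21^2 = 441 ≡ 85 (mod 89)
33^8 ≡ 85^2 = 7225 ≡ 16 (mod 89)
33^16 ≡ 16^2 = 256 ≡ 78 (mod 89)
33^32 ≡ 78^2 = 6084 ≡ 32 (mod 89)
33^64 ≡ 32^2 = 1024 ≡ 45 (mod 89)
33^128 ≡ 45^2 = 2025 ≡ 67 (mod 89)
33^256 ≡ 67^2 = 4489 ≡ 39 (mod 89)
33^512 ≡ 39^2 = 1521 ≡ 8 (mod 89)
33^1024 ≡ 8^2 = 64 (mod 89)
33^2048 ≡ 64^2 = 4096 ≡ 2 (mod 89)
33^2535 = 33^2048 × 33^256 × 33^128 × 33^64 × 33^32 × 33^4 × 33^2 × 33^1 ≡ 2 × 39 × 67 × 45 × 32 × 85 × 21 × 33 (mod 89).
Accumulate the product:
2 × 39 = 78
78 × 67 = 5226 ≡ 64
64 × 45 = 2880 ≡ 32
32 × 32 = 1024 ≡ 45
45 × 85 = 3825 ≡ 87
87 × 21 = 1827 ≡ 47
47 × 33 = 1551 ≡ 38

38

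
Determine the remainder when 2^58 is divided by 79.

44

58 in binary is 111010, i.e. 58 = 32 + 16 + 8 + 2.
2^1 ≡ 2 (mod 79)
2^2 ≡ 2^2 = 4 (mod 79)
2^4 ≡ 4^2 = 16 (mod 79)
2^8 ≡ 16^2 = 256 ≡ 19 (mod 79)
2^16 ≡ 19^2 = 361 ≡ 45 (mod 79)
2^32 ≡ 45^2 = 2025 ≡ 50 (mod 79)
2^58 = 2^32 * 2^16 * 2^8 * 2^2 ≡ 50 * 45 * 19 * 4 (mod 79).
Accumulate the product:
50 * 45 = 2250 ≡ 38
38 * 19 = 722 ≡ 11
11 * 4 = 44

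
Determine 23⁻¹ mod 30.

17

30 = 1*23 + 7
23 = 3*7 + 2
7 = 3*2 + 1
2 = 2*1 + 0
gcd(23, 30) = 1, so the inverse exists.
Bézout: 1 = 10*30 − 13*23.
So 23⁻¹ ≡ −13 ≡ 17 (mod 30).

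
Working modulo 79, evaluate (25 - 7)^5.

46

25 - 7 = 18
(18)^5 ≡ 46 (mod 79)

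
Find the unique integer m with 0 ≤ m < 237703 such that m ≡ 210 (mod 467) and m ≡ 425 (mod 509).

3479

467⁻¹ mod 509: 467·206 ≡ 1 (mod 509), so 467⁻¹ ≡ 206.
m = 210 + 467·((425 − 210)·206 mod 509) = 210 + 467·7 = 3479.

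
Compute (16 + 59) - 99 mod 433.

16 + 59 = 75
75 - 99 = -24 ≡ 409 (mod 433)

409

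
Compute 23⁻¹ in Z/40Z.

Apply the Euclidean algorithm and back-substitute:
40 = 1×23 + 17
23 = 1×17 + 6
17 = 2×6 + 5
6 = 1×5 + 1
5 = 5×1 + 0
gcd(23, 40) = 1, so the inverse exists.
Back-substitute for 1:
1 = 1×6 − 1×5
  = −1×17 + 3×6
  = 3×23 − 4×17
  = −4×40 + 7×23
So 23⁻¹ ≡ 7 (mod 40).

7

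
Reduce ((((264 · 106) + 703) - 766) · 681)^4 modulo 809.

33

264 · 106 = 27984 ≡ 478 (mod 809)
478 + 703 = 1181 ≡ 372 (mod 809)
372 - 766 = -394 ≡ 415 (mod 809)
415 · 681 = 282615 ≡ 274 (mod 809)
(274)^4 ≡ 33 (mod 809)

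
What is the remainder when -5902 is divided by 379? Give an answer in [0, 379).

162

-5902 = -16×379 + 162, so -5902 ≡ 162 (mod 379).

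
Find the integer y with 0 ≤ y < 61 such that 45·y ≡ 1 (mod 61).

19

Run the extended Euclidean algorithm:
61 = 1×45 + 16
45 = 2×16 + 13
16 = 1×13 + 3
13 = 4×3 + 1
3 = 3×1 + 0
gcd(45, 61) = 1, so the inverse exists.
Bézout: 1 = −14×61 + 19×45.
So 45⁻¹ ≡ 19 (mod 61).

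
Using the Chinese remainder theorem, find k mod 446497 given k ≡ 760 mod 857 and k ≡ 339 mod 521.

229579

857⁻¹ mod 521: 857·383 ≡ 1 (mod 521), so 857⁻¹ ≡ 383.
k = 760 + 857·((339 − 760)·383 mod 521) = 760 + 857·267 = 229579.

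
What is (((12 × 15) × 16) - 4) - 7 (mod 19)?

0

12 × 15 = 180 ≡ 9 (mod 19)
9 × 16 = 144 ≡ 11 (mod 19)
11 - 4 = 7
7 - 7 = 0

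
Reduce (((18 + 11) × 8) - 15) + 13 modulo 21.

18 + 11 = 29 ≡ 8 (mod 21)
8 × 8 = 64 ≡ 1 (mod 21)
1 - 15 = -14 ≡ 7 (mod 21)
7 + 13 = 20

20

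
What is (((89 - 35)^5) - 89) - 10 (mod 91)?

37

89 - 35 = 54
(54)^5 ≡ 45 (mod 91)
45 - 89 = -44 ≡ 47 (mod 91)
47 - 10 = 37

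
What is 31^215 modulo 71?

Compute successive squares:
215 in binary is 11010111, i.e. 215 = 128 + 64 + 16 + 4 + 2 + 1.
31^1 ≡ 31 (mod 71)
31^2 ≡ 31^2 = 961 ≡ 38 (mod 71)
31^4 ≡ 38^2 = 1444 ≡ 24 (mod 71)
31^8 ≡ 24^2 = 576 ≡ 8 (mod 71)
31^16 ≡ 8^2 = 64 (mod 71)
31^32 ≡ 64^2 = 4096 ≡ 49 (mod 71)
31^64 ≡ 49^2 = 2401 ≡ 58 (mod 71)
31^128 ≡ 58^2 = 3364 ≡ 27 (mod 71)
31^215 = 31^128 · 31^64 · 31^16 · 31^4 · 31^2 · 31^1 ≡ 27 · 58 · 64 · 24 · 38 · 31 (mod 71).
Accumulate the product:
27 · 58 = 1566 ≡ 4
4 · 64 = 256 ≡ 43
43 · 24 = 1032 ≡ 38
38 · 38 = 1444 ≡ 24
24 · 31 = 744 ≡ 34

34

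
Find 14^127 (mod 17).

127 in binary is 1111111, i.e. 127 = 64 + 32 + 16 + 8 + 4 + 2 + 1.
14^1 ≡ 14 (mod 17)
14^2 ≡ 14^2 = 196 ≡ 9 (mod 17)
14^4 ≡ 9^2 = 81 ≡ 13 (mod 17)
14^8 ≡ 13^2 = 169 ≡ 16 (mod 17)
14^16 ≡ 16^2 = 256 ≡ 1 (mod 17)
14^32 ≡ 1^2 = 1 (mod 17)
14^64 ≡ 1^2 = 1 (mod 17)
14^127 = 14^64 · 14^32 · 14^16 · 14^8 · 14^4 · 14^2 · 14^1 ≡ 1 · 1 · 1 · 16 · 13 · 9 · 14 (mod 17).
Accumulate the product:
1 · 1 = 1
1 · 1 = 1
1 · 16 = 16
16 · 13 = 208 ≡ 4
4 · 9 = 36 ≡ 2
2 · 14 = 28 ≡ 11

11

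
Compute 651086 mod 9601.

651086 = 67*9601 + 7819, so 651086 ≡ 7819 (mod 9601).

7819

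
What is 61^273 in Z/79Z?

78

61^1 ≡ 61 (mod 79)
61^2 ≡ 61^2 = 3721 ≡ 8 (mod 79)
61^4 ≡ 8^2 = 64 (mod 79)
61^8 ≡ 64^2 = 4096 ≡ 67 (mod 79)
61^16 ≡ 67^2 = 4489 ≡ 65 (mod 79)
61^32 ≡ 65^2 = 4225 ≡ 38 (mod 79)
61^64 ≡ 38^2 = 1444 ≡ 22 (mod 79)
61^128 ≡ 22^2 = 484 ≡ 10 (mod 79)
61^256 ≡ 10^2 = 100 ≡ 21 (mod 79)
61^273 = 61^256 × 61^16 × 61^1 ≡ 21 × 65 × 61 (mod 79).
Accumulate the product:
21 × 65 = 1365 ≡ 22
22 × 61 = 1342 ≡ 78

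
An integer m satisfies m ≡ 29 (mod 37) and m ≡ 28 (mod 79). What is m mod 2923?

37⁻¹ mod 79: 37×47 ≡ 1 (mod 79), so 37⁻¹ ≡ 47.
m = 29 + 37×((28 − 29)×47 mod 79) = 29 + 37×32 = 1213.
Check: 1213 mod 37 = 29, 1213 mod 79 = 28. ✓

1213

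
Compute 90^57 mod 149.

Using repeated squaring:
90^1 ≡ 90 (mod 149)
90^2 ≡ 90^2 = 8100 ≡ 54 (mod 149)
90^4 ≡ 54^2 = 2916 ≡ 85 (mod 149)
90^8 ≡ 85^2 = 7225 ≡ 73 (mod 149)
90^16 ≡ 73^2 = 5329 ≡ 114 (mod 149)
90^32 ≡ 114^2 = 12996 ≡ 33 (mod 149)
90^57 = 90^32 * 90^16 * 90^8 * 90^1 ≡ 33 * 114 * 73 * 90 (mod 149).
Accumulate the product:
33 * 114 = 3762 ≡ 37
37 * 73 = 2701 ≡ 19
19 * 90 = 1710 ≡ 71

71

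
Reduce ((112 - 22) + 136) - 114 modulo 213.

112

112 - 22 = 90
90 + 136 = 226 ≡ 13 (mod 213)
13 - 114 = -101 ≡ 112 (mod 213)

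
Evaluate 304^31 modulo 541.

264

By square-and-multiply:
31 in binary is 11111, i.e. 31 = 16 + 8 + 4 + 2 + 1.
304^1 ≡ 304 (mod 541)
304^2 ≡ 304^2 = 92416 ≡ 446 (mod 541)
304^4 ≡ 446^2 = 198916 ≡ 369 (mod 541)
304^8 ≡ 369^2 = 136161 ≡ 370 (mod 541)
304^16 ≡ 370^2 = 136900 ≡ 27 (mod 541)
304^31 = 304^16 × 304^8 × 304^4 × 304^2 × 304^1 ≡ 27 × 370 × 369 × 446 × 304 (mod 541).
Accumulate the product:
27 × 370 = 9990 ≡ 252
252 × 369 = 92988 ≡ 477
477 × 446 = 212742 ≡ 129
129 × 304 = 39216 ≡ 264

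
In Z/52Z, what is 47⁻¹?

52 = 1·47 + 5
47 = 9·5 + 2
5 = 2·2 + 1
2 = 2·1 + 0
gcd(47, 52) = 1, so the inverse exists.
Bézout: 1 = 19·52 − 21·47.
So 47⁻¹ ≡ −21 ≡ 31 (mod 52).

31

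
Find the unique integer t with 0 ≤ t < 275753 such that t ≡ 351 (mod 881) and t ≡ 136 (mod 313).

151002

881⁻¹ mod 313: 881·286 ≡ 1 (mod 313), so 881⁻¹ ≡ 286.
t = 351 + 881·((136 − 351)·286 mod 313) = 351 + 881·171 = 151002.
Check: 151002 mod 881 = 351, 151002 mod 313 = 136. ✓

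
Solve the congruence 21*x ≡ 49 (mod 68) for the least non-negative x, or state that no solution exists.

25

gcd(21, 68) = 1, so a unique solution mod 68 exists.
21⁻¹ ≡ 13 (mod 68).
x ≡ 13*49 ≡ 25 (mod 68).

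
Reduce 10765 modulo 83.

58

10765 = 129*83 + 58, so 10765 ≡ 58 (mod 83).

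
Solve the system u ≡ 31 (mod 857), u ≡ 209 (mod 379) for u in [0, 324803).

303409

857⁻¹ mod 379: 857×134 ≡ 1 (mod 379), so 857⁻¹ ≡ 134.
u = 31 + 857×((209 − 31)×134 mod 379) = 31 + 857×354 = 303409.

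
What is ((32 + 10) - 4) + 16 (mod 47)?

7

32 + 10 = 42
42 - 4 = 38
38 + 16 = 54 ≡ 7 (mod 47)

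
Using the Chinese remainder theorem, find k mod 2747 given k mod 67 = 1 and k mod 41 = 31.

2614

67⁻¹ mod 41: 67*30 ≡ 1 (mod 41), so 67⁻¹ ≡ 30.
k = 1 + 67*((31 − 1)*30 mod 41) = 1 + 67*39 = 2614.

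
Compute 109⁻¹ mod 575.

575 = 5*109 + 30
109 = 3*30 + 19
30 = 1*19 + 11
19 = 1*11 + 8
11 = 1*8 + 3
8 = 2*3 + 2
3 = 1*2 + 1
2 = 2*1 + 0
gcd(109, 575) = 1, so the inverse exists.
Bézout: 1 = 40*575 − 211*109.
So 109⁻¹ ≡ −211 ≡ 364 (mod 575).

364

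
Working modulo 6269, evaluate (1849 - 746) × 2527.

1849 - 746 = 1103
1103 × 2527 = 2787281 ≡ 3845 (mod 6269)

3845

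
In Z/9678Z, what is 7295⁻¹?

9678 = 1*7295 + 2383
7295 = 3*2383 + 146
2383 = 16*146 + 47
146 = 3*47 + 5
47 = 9*5 + 2
5 = 2*2 + 1
2 = 2*1 + 0
gcd(7295, 9678) = 1, so the inverse exists.
Bézout: 1 = −2948*9678 + 3911*7295.
So 7295⁻¹ ≡ 3911 (mod 9678).

3911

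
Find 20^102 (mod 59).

16

By square-and-multiply:
102 in binary is 1100110, i.e. 102 = 64 + 32 + 4 + 2.
20^1 ≡ 20 (mod 59)
20^2 ≡ 20^2 = 400 ≡ 46 (mod 59)
20^4 ≡ 46^2 = 2116 ≡ 51 (mod 59)
20^8 ≡ 51^2 = 2601 ≡ 5 (mod 59)
20^16 ≡ 5^2 = 25 (mod 59)
20^32 ≡ 25^2 = 625 ≡ 35 (mod 59)
20^64 ≡ 35^2 = 1225 ≡ 45 (mod 59)
20^102 = 20^64 * 20^32 * 20^4 * 20^2 ≡ 45 * 35 * 51 * 46 (mod 59).
Accumulate the product:
45 * 35 = 1575 ≡ 41
41 * 51 = 2091 ≡ 26
26 * 46 = 1196 ≡ 16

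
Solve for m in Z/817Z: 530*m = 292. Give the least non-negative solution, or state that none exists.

gcd(530, 817) = 1, so a unique solution mod 817 exists.
530⁻¹ ≡ 427 (mod 817).
m ≡ 427*292 ≡ 500 (mod 817).

500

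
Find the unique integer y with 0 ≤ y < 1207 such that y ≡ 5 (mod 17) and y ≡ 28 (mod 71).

1093

17⁻¹ mod 71: 17×46 ≡ 1 (mod 71), so 17⁻¹ ≡ 46.
y = 5 + 17×((28 − 5)×46 mod 71) = 5 + 17×64 = 1093.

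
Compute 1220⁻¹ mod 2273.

By the extended Euclidean algorithm:
2273 = 1·1220 + 1053
1220 = 1·1053 + 167
1053 = 6·167 + 51
167 = 3·51 + 14
51 = 3·14 + 9
14 = 1·9 + 5
9 = 1·5 + 4
5 = 1·4 + 1
4 = 4·1 + 0
gcd(1220, 2273) = 1, so the inverse exists.
Bézout: 1 = −263·2273 + 490·1220.
So 1220⁻¹ ≡ 490 (mod 2273).

490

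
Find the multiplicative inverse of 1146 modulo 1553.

1553 = 1*1146 + 407
1146 = 2*407 + 332
407 = 1*332 + 75
332 = 4*75 + 32
75 = 2*32 + 11
32 = 2*11 + 10
11 = 1*10 + 1
10 = 10*1 + 0
gcd(1146, 1553) = 1, so the inverse exists.
Back-substitute for 1:
1 = 1*11 − 1*10
  = −1*32 + 3*11
  = 3*75 − 7*32
  = −7*332 + 31*75
  = 31*407 − 38*332
  = −38*1146 + 107*407
  = 107*1553 − 145*1146
So 1146⁻¹ ≡ −145 ≡ 1408 (mod 1553).

1408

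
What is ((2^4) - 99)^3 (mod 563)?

221

(2)^4 ≡ 16 (mod 563)
16 - 99 = -83 ≡ 480 (mod 563)
(480)^3 ≡ 221 (mod 563)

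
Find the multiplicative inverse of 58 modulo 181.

181 = 3*58 + 7
58 = 8*7 + 2
7 = 3*2 + 1
2 = 2*1 + 0
gcd(58, 181) = 1, so the inverse exists.
Back-substitute for 1:
1 = 1*7 − 3*2
  = −3*58 + 25*7
  = 25*181 − 78*58
So 58⁻¹ ≡ −78 ≡ 103 (mod 181).

103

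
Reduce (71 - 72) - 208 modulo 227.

18

71 - 72 = -1 ≡ 226 (mod 227)
226 - 208 = 18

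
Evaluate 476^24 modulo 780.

196

Using repeated squaring:
24 in binary is 11000, i.e. 24 = 16 + 8.
476^1 ≡ 476 (mod 780)
476^2 ≡ 476^2 = 226576 ≡ 376 (mod 780)
476^4 ≡ 376^2 = 141376 ≡ 196 (mod 780)
476^8 ≡ 196^2 = 38416 ≡ 196 (mod 780)
476^16 ≡ 196^2 = 38416 ≡ 196 (mod 780)
476^24 = 476^16 * 476^8 ≡ 196 * 196 (mod 780).
196 * 196 = 38416 ≡ 196 (mod 780).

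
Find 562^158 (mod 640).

384

Compute successive squares:
158 in binary is 10011110, i.e. 158 = 128 + 16 + 8 + 4 + 2.
562^1 ≡ 562 (mod 640)
562^2 ≡ 562^2 = 315844 ≡ 324 (mod 640)
562^4 ≡ 324^2 = 104976 ≡ 16 (mod 640)
562^8 ≡ 16^2 = 256 (mod 640)
562^16 ≡ 256^2 = 65536 ≡ 256 (mod 640)
562^32 ≡ 256^2 = 65536 ≡ 256 (mod 640)
562^64 ≡ 256^2 = 65536 ≡ 256 (mod 640)
562^128 ≡ 256^2 = 65536 ≡ 256 (mod 640)
562^158 = 562^128 · 562^16 · 562^8 · 562^4 · 562^2 ≡ 256 · 256 · 256 · 16 · 324 (mod 640).
Accumulate the product:
256 · 256 = 65536 ≡ 256
256 · 256 = 65536 ≡ 256
256 · 16 = 4096 ≡ 256
256 · 324 = 82944 ≡ 384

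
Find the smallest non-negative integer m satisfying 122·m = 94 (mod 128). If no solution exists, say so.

27

gcd(122, 128) = 2, and 2 | 94, so solutions exist.
Divide through by 2: 61·m = 47 (mod 64).
61⁻¹ ≡ 21 (mod 64).
m ≡ 21·47 ≡ 27 (mod 64).
The smallest non-negative solution is m = 27.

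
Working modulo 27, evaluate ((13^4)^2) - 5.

20

(13)^4 ≡ 22 (mod 27)
(22)^2 ≡ 25 (mod 27)
25 - 5 = 20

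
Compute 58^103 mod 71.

50

103 in binary is 1100111, i.e. 103 = 64 + 32 + 4 + 2 + 1.
58^1 ≡ 58 (mod 71)
58^2 ≡ 58^2 = 3364 ≡ 27 (mod 71)
58^4 ≡ 27^2 = 729 ≡ 19 (mod 71)
58^8 ≡ 19^2 = 361 ≡ 6 (mod 71)
58^16 ≡ 6^2 = 36 (mod 71)
58^32 ≡ 36^2 = 1296 ≡ 18 (mod 71)
58^64 ≡ 18^2 = 324 ≡ 40 (mod 71)
58^103 = 58^64 * 58^32 * 58^4 * 58^2 * 58^1 ≡ 40 * 18 * 19 * 27 * 58 (mod 71).
Accumulate the product:
40 * 18 = 720 ≡ 10
10 * 19 = 190 ≡ 48
48 * 27 = 1296 ≡ 18
18 * 58 = 1044 ≡ 50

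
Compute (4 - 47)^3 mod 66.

4 - 47 = -43 ≡ 23 (mod 66)
(23)^3 ≡ 23 (mod 66)

23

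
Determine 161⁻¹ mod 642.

323

Apply the Euclidean algorithm and back-substitute:
642 = 3*161 + 159
161 = 1*159 + 2
159 = 79*2 + 1
2 = 2*1 + 0
gcd(161, 642) = 1, so the inverse exists.
Back-substitute for 1:
1 = 1*159 − 79*2
  = −79*161 + 80*159
  = 80*642 − 319*161
So 161⁻¹ ≡ −319 ≡ 323 (mod 642).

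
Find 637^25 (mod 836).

813

25 in binary is 11001, i.e. 25 = 16 + 8 + 1.
637^1 ≡ 637 (mod 836)
637^2 ≡ 637^2 = 405769 ≡ 309 (mod 836)
637^4 ≡ 309^2 = 95481 ≡ 177 (mod 836)
637^8 ≡ 177^2 = 31329 ≡ 397 (mod 836)
637^16 ≡ 397^2 = 157609 ≡ 441 (mod 836)
637^25 = 637^16 × 637^8 × 637^1 ≡ 441 × 397 × 637 (mod 836).
Accumulate the product:
441 × 397 = 175077 ≡ 353
353 × 637 = 224861 ≡ 813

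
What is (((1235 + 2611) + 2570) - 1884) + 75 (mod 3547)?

1060

1235 + 2611 = 3846 ≡ 299 (mod 3547)
299 + 2570 = 2869
2869 - 1884 = 985
985 + 75 = 1060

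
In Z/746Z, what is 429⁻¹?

746 = 1*429 + 317
429 = 1*317 + 112
317 = 2*112 + 93
112 = 1*93 + 19
93 = 4*19 + 17
19 = 1*17 + 2
17 = 8*2 + 1
2 = 2*1 + 0
gcd(429, 746) = 1, so the inverse exists.
Back-substitute for 1:
1 = 1*17 − 8*2
  = −8*19 + 9*17
  = 9*93 − 44*19
  = −44*112 + 53*93
  = 53*317 − 150*112
  = −150*429 + 203*317
  = 203*746 − 353*429
So 429⁻¹ ≡ −353 ≡ 393 (mod 746).

393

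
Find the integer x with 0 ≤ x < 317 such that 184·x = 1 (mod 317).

317 = 1*184 + 133
184 = 1*133 + 51
133 = 2*51 + 31
51 = 1*31 + 20
31 = 1*20 + 11
20 = 1*11 + 9
11 = 1*9 + 2
9 = 4*2 + 1
2 = 2*1 + 0
gcd(184, 317) = 1, so the inverse exists.
Back-substitute for 1:
1 = 1*9 − 4*2
  = −4*11 + 5*9
  = 5*20 − 9*11
  = −9*31 + 14*20
  = 14*51 − 23*31
  = −23*133 + 60*51
  = 60*184 − 83*133
  = −83*317 + 143*184
So 184⁻¹ ≡ 143 (mod 317).

143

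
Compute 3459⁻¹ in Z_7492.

By the extended Euclidean algorithm:
7492 = 2*3459 + 574
3459 = 6*574 + 15
574 = 38*15 + 4
15 = 3*4 + 3
4 = 1*3 + 1
3 = 3*1 + 0
gcd(3459, 7492) = 1, so the inverse exists.
Back-substitute for 1:
1 = 1*4 − 1*3
  = −1*15 + 4*4
  = 4*574 − 153*15
  = −153*3459 + 922*574
  = 922*7492 − 1997*3459
So 3459⁻¹ ≡ −1997 ≡ 5495 (mod 7492).

5495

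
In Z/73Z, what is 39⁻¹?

15

Apply the Euclidean algorithm and back-substitute:
73 = 1*39 + 34
39 = 1*34 + 5
34 = 6*5 + 4
5 = 1*4 + 1
4 = 4*1 + 0
gcd(39, 73) = 1, so the inverse exists.
Back-substitute for 1:
1 = 1*5 − 1*4
  = −1*34 + 7*5
  = 7*39 − 8*34
  = −8*73 + 15*39
So 39⁻¹ ≡ 15 (mod 73).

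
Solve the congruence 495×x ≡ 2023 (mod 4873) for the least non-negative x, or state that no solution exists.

no solution

gcd(495, 4873) = 11, and 11 does not divide 2023.
So the congruence has no solution.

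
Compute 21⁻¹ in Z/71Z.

44

Run the extended Euclidean algorithm:
71 = 3*21 + 8
21 = 2*8 + 5
8 = 1*5 + 3
5 = 1*3 + 2
3 = 1*2 + 1
2 = 2*1 + 0
gcd(21, 71) = 1, so the inverse exists.
Bézout: 1 = 8*71 − 27*21.
So 21⁻¹ ≡ −27 ≡ 44 (mod 71).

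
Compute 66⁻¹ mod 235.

146

235 = 3×66 + 37
66 = 1×37 + 29
37 = 1×29 + 8
29 = 3×8 + 5
8 = 1×5 + 3
5 = 1×3 + 2
3 = 1×2 + 1
2 = 2×1 + 0
gcd(66, 235) = 1, so the inverse exists.
Bézout: 1 = 25×235 − 89×66.
So 66⁻¹ ≡ −89 ≡ 146 (mod 235).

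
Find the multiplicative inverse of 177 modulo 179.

179 = 1·177 + 2
177 = 88·2 + 1
2 = 2·1 + 0
gcd(177, 179) = 1, so the inverse exists.
Back-substitute for 1:
1 = 1·177 − 88·2
  = −88·179 + 89·177
So 177⁻¹ ≡ 89 (mod 179).

89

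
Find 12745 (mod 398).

9

12745 = 32·398 + 9, so 12745 ≡ 9 (mod 398).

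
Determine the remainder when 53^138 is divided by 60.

49

53^1 ≡ 53 (mod 60)
53^2 ≡ 53^2 = 2809 ≡ 49 (mod 60)
53^4 ≡ 49^2 = 2401 ≡ 1 (mod 60)
53^8 ≡ 1^2 = 1 (mod 60)
53^16 ≡ 1^2 = 1 (mod 60)
53^32 ≡ 1^2 = 1 (mod 60)
53^64 ≡ 1^2 = 1 (mod 60)
53^128 ≡ 1^2 = 1 (mod 60)
53^138 = 53^128 * 53^8 * 53^2 ≡ 1 * 1 * 49 (mod 60).
Accumulate the product:
1 * 1 = 1
1 * 49 = 49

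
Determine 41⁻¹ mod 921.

921 = 22*41 + 19
41 = 2*19 + 3
19 = 6*3 + 1
3 = 3*1 + 0
gcd(41, 921) = 1, so the inverse exists.
Bézout: 1 = 13*921 − 292*41.
So 41⁻¹ ≡ −292 ≡ 629 (mod 921).

629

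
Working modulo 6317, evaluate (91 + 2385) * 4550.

91 + 2385 = 2476
2476 * 4550 = 11265800 ≡ 2589 (mod 6317)

2589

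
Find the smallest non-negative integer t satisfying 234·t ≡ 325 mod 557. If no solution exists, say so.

gcd(234, 557) = 1, so a unique solution mod 557 exists.
234⁻¹ ≡ 388 (mod 557).
t ≡ 388·325 ≡ 218 (mod 557).

218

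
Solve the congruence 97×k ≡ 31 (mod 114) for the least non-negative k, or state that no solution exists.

gcd(97, 114) = 1, so a unique solution mod 114 exists.
97⁻¹ ≡ 67 (mod 114).
k ≡ 67×31 ≡ 25 (mod 114).

25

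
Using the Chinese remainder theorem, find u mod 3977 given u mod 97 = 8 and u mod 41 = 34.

97⁻¹ mod 41: 97×11 ≡ 1 (mod 41), so 97⁻¹ ≡ 11.
u = 8 + 97×((34 − 8)×11 mod 41) = 8 + 97×40 = 3888.

3888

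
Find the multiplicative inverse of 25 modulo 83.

83 = 3·25 + 8
25 = 3·8 + 1
8 = 8·1 + 0
gcd(25, 83) = 1, so the inverse exists.
Bézout: 1 = −3·83 + 10·25.
So 25⁻¹ ≡ 10 (mod 83).

10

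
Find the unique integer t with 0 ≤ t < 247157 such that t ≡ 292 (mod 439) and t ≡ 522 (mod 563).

91165

439⁻¹ mod 563: 439×395 ≡ 1 (mod 563), so 439⁻¹ ≡ 395.
t = 292 + 439×((522 − 292)×395 mod 563) = 292 + 439×207 = 91165.
Check: 91165 mod 439 = 292, 91165 mod 563 = 522. ✓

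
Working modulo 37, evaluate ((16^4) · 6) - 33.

21

(16)^4 ≡ 9 (mod 37)
9 · 6 = 54 ≡ 17 (mod 37)
17 - 33 = -16 ≡ 21 (mod 37)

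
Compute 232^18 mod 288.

64

Using repeated squaring:
18 in binary is 10010, i.e. 18 = 16 + 2.
232^1 ≡ 232 (mod 288)
232^2 ≡ 232^2 = 53824 ≡ 256 (mod 288)
232^4 ≡ 256^2 = 65536 ≡ 160 (mod 288)
232^8 ≡ 160^2 = 25600 ≡ 256 (mod 288)
232^16 ≡ 256^2 = 65536 ≡ 160 (mod 288)
232^18 = 232^16 × 232^2 ≡ 160 × 256 (mod 288).
160 × 256 = 40960 ≡ 64 (mod 288).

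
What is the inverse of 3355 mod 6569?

4985

Run the extended Euclidean algorithm:
6569 = 1*3355 + 3214
3355 = 1*3214 + 141
3214 = 22*141 + 112
141 = 1*112 + 29
112 = 3*29 + 25
29 = 1*25 + 4
25 = 6*4 + 1
4 = 4*1 + 0
gcd(3355, 6569) = 1, so the inverse exists.
Back-substitute for 1:
1 = 1*25 − 6*4
  = −6*29 + 7*25
  = 7*112 − 27*29
  = −27*141 + 34*112
  = 34*3214 − 775*141
  = −775*3355 + 809*3214
  = 809*6569 − 1584*3355
So 3355⁻¹ ≡ −1584 ≡ 4985 (mod 6569).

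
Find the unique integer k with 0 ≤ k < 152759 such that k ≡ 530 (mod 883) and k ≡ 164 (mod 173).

883⁻¹ mod 173: 883×125 ≡ 1 (mod 173), so 883⁻¹ ≡ 125.
k = 530 + 883×((164 − 530)×125 mod 173) = 530 + 883×95 = 84415.

84415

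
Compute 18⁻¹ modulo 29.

Run the extended Euclidean algorithm:
29 = 1·18 + 11
18 = 1·11 + 7
11 = 1·7 + 4
7 = 1·4 + 3
4 = 1·3 + 1
3 = 3·1 + 0
gcd(18, 29) = 1, so the inverse exists.
Back-substitute for 1:
1 = 1·4 − 1·3
  = −1·7 + 2·4
  = 2·11 − 3·7
  = −3·18 + 5·11
  = 5·29 − 8·18
So 18⁻¹ ≡ −8 ≡ 21 (mod 29).

21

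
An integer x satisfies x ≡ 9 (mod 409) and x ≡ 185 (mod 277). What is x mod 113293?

409⁻¹ mod 277: 409·149 ≡ 1 (mod 277), so 409⁻¹ ≡ 149.
x = 9 + 409·((185 − 9)·149 mod 277) = 9 + 409·186 = 76083.

76083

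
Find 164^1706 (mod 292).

256

1706 in binary is 11010101010, i.e. 1706 = 1024 + 512 + 128 + 32 + 8 + 2.
164^1 ≡ 164 (mod 292)
164^2 ≡ 164^2 = 26896 ≡ 32 (mod 292)
164^4 ≡ 32^2 = 1024 ≡ 148 (mod 292)
164^8 ≡ 148^2 = 21904 ≡ 4 (mod 292)
164^16 ≡ 4^2 = 16 (mod 292)
164^32 ≡ 16^2 = 256 (mod 292)
164^64 ≡ 256^2 = 65536 ≡ 128 (mod 292)
164^128 ≡ 128^2 = 16384 ≡ 32 (mod 292)
164^256 ≡ 32^2 = 1024 ≡ 148 (mod 292)
164^512 ≡ 148^2 = 21904 ≡ 4 (mod 292)
164^1024 ≡ 4^2 = 16 (mod 292)
164^1706 = 164^1024 * 164^512 * 164^128 * 164^32 * 164^8 * 164^2 ≡ 16 * 4 * 32 * 256 * 4 * 32 (mod 292).
Accumulate the product:
16 * 4 = 64
64 * 32 = 2048 ≡ 4
4 * 256 = 1024 ≡ 148
148 * 4 = 592 ≡ 8
8 * 32 = 256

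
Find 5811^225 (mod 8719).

3859

225 in binary is 11100001, i.e. 225 = 128 + 64 + 32 + 1.
5811^1 ≡ 5811 (mod 8719)
5811^2 ≡ 5811^2 = 33767721 ≡ 7753 (mod 8719)
5811^4 ≡ 7753^2 = 60109009 ≡ 223 (mod 8719)
5811^8 ≡ 223^2 = 49729 ≡ 6134 (mod 8719)
5811^16 ≡ 6134^2 = 37625956 ≡ 3471 (mod 8719)
5811^32 ≡ 3471^2 = 12047841 ≡ 6902 (mod 8719)
5811^64 ≡ 6902^2 = 47637604 ≡ 5707 (mod 8719)
5811^128 ≡ 5707^2 = 32569849 ≡ 4384 (mod 8719)
5811^225 = 5811^128 · 5811^64 · 5811^32 · 5811^1 ≡ 4384 · 5707 · 6902 · 5811 (mod 8719).
Accumulate the product:
4384 · 5707 = 25019488 ≡ 4677
4677 · 6902 = 32280654 ≡ 2916
2916 · 5811 = 16944876 ≡ 3859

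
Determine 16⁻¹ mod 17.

16

Run the extended Euclidean algorithm:
17 = 1×16 + 1
16 = 16×1 + 0
gcd(16, 17) = 1, so the inverse exists.
Bézout: 1 = 1×17 − 1×16.
So 16⁻¹ ≡ −1 ≡ 16 (mod 17).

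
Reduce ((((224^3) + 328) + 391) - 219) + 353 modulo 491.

305

(224)^3 ≡ 434 (mod 491)
434 + 328 = 762 ≡ 271 (mod 491)
271 + 391 = 662 ≡ 171 (mod 491)
171 - 219 = -48 ≡ 443 (mod 491)
443 + 353 = 796 ≡ 305 (mod 491)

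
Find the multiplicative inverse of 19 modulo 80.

59

80 = 4·19 + 4
19 = 4·4 + 3
4 = 1·3 + 1
3 = 3·1 + 0
gcd(19, 80) = 1, so the inverse exists.
Back-substitute for 1:
1 = 1·4 − 1·3
  = −1·19 + 5·4
  = 5·80 − 21·19
So 19⁻¹ ≡ −21 ≡ 59 (mod 80).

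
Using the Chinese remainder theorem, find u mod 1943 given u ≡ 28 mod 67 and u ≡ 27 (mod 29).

1100

67⁻¹ mod 29: 67·13 ≡ 1 (mod 29), so 67⁻¹ ≡ 13.
u = 28 + 67·((27 − 28)·13 mod 29) = 28 + 67·16 = 1100.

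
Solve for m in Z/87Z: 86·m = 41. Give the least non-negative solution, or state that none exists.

46

gcd(86, 87) = 1, so a unique solution mod 87 exists.
86⁻¹ ≡ 86 (mod 87).
m ≡ 86·41 ≡ 46 (mod 87).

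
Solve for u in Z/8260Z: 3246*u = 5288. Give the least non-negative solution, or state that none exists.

gcd(3246, 8260) = 2, and 2 | 5288, so solutions exist.
Divide through by 2: 1623*u = 2644 (mod 4130).
1623⁻¹ ≡ 3247 (mod 4130).
u ≡ 3247*2644 ≡ 2928 (mod 4130).
The smallest non-negative solution is u = 2928.

2928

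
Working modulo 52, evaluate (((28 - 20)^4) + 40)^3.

28 - 20 = 8
(8)^4 ≡ 40 (mod 52)
40 + 40 = 80 ≡ 28 (mod 52)
(28)^3 ≡ 8 (mod 52)

8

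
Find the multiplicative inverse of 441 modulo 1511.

Apply the Euclidean algorithm and back-substitute:
1511 = 3·441 + 188
441 = 2·188 + 65
188 = 2·65 + 58
65 = 1·58 + 7
58 = 8·7 + 2
7 = 3·2 + 1
2 = 2·1 + 0
gcd(441, 1511) = 1, so the inverse exists.
Bézout: 1 = −190·1511 + 651·441.
So 441⁻¹ ≡ 651 (mod 1511).

651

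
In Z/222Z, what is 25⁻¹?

151

By the extended Euclidean algorithm:
222 = 8*25 + 22
25 = 1*22 + 3
22 = 7*3 + 1
3 = 3*1 + 0
gcd(25, 222) = 1, so the inverse exists.
Back-substitute for 1:
1 = 1*22 − 7*3
  = −7*25 + 8*22
  = 8*222 − 71*25
So 25⁻¹ ≡ −71 ≡ 151 (mod 222).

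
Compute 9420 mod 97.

9420 = 97·97 + 11, so 9420 ≡ 11 (mod 97).

11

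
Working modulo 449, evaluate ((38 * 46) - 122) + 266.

96

38 * 46 = 1748 ≡ 401 (mod 449)
401 - 122 = 279
279 + 266 = 545 ≡ 96 (mod 449)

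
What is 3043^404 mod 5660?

2761

Using repeated squaring:
404 in binary is 110010100, i.e. 404 = 256 + 128 + 16 + 4.
3043^1 ≡ 3043 (mod 5660)
3043^2 ≡ 3043^2 = 9259849 ≡ 89 (mod 5660)
3043^4 ≡ 89^2 = 7921 ≡ 2261 (mod 5660)
3043^8 ≡ 2261^2 = 5112121 ≡ 1141 (mod 5660)
3043^16 ≡ 1141^2 = 1301881 ≡ 81 (mod 5660)
3043^32 ≡ 81^2 = 6561 ≡ 901 (mod 5660)
3043^64 ≡ 901^2 = 811801 ≡ 2421 (mod 5660)
3043^128 ≡ 2421^2 = 5861241 ≡ 3141 (mod 5660)
3043^256 ≡ 3141^2 = 9865881 ≡ 501 (mod 5660)
3043^404 = 3043^256 × 3043^128 × 3043^16 × 3043^4 ≡ 501 × 3141 × 81 × 2261 (mod 5660).
Accumulate the product:
501 × 3141 = 1573641 ≡ 161
161 × 81 = 13041 ≡ 1721
1721 × 2261 = 3891181 ≡ 2761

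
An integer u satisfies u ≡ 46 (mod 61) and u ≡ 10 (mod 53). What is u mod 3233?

1388

61⁻¹ mod 53: 61×20 ≡ 1 (mod 53), so 61⁻¹ ≡ 20.
u = 46 + 61×((10 − 46)×20 mod 53) = 46 + 61×22 = 1388.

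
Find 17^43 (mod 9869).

17^1 ≡ 17 (mod 9869)
17^2 ≡ 17^2 = 289 (mod 9869)
17^4 ≡ 289^2 = 83521 ≡ 4569 (mod 9869)
17^8 ≡ 4569^2 = 20875761 ≡ 2826 (mod 9869)
17^16 ≡ 2826^2 = 7986276 ≡ 2255 (mod 9869)
17^32 ≡ 2255^2 = 5085025 ≡ 2490 (mod 9869)
17^43 = 17^32 × 17^8 × 17^2 × 17^1 ≡ 2490 × 2826 × 289 × 17 (mod 9869).
Accumulate the product:
2490 × 2826 = 7036740 ≡ 143
143 × 289 = 41327 ≡ 1851
1851 × 17 = 31467 ≡ 1860

1860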